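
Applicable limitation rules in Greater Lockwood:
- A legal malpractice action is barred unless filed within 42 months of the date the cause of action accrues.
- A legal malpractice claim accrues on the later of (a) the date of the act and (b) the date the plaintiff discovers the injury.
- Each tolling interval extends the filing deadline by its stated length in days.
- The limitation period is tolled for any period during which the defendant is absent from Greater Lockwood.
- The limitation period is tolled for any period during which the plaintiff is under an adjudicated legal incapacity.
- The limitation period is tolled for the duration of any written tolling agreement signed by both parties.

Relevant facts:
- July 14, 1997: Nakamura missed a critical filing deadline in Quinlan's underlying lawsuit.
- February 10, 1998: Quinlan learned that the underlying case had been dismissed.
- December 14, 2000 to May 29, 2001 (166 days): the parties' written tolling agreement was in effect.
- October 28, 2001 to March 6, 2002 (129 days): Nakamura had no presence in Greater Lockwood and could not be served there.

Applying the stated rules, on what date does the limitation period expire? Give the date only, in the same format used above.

Taking the later of the act (July 14, 1997) and discovery (February 10, 1998), the claim accrued on February 10, 1998.
42 months from February 10, 1998 is August 10, 2001.
The period was tolled for 166 days by the written tolling agreement (December 14, 2000 to May 29, 2001), pushing the deadline to January 23, 2002.
The defendant's absence from the jurisdiction from October 28, 2001 to March 6, 2002 tolled the period for 129 days, extending the deadline to June 1, 2002.

June 1, 2002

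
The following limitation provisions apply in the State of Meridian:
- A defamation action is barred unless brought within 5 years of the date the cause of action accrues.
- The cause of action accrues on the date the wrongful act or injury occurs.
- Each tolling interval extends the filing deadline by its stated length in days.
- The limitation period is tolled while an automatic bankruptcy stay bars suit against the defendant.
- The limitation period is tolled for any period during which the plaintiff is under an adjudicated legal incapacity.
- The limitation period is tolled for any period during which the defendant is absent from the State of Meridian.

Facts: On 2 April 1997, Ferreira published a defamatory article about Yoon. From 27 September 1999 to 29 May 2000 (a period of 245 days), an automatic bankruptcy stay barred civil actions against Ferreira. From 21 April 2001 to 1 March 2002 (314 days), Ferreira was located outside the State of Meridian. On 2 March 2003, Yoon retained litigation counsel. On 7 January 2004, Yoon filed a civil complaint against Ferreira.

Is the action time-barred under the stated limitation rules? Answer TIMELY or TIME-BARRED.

TIME-BARRED

The cause of action accrued on 2 April 1997, the date of the act.
5 years from 2 April 1997 is 2 April 2002.
The automatic bankruptcy stay from 27 September 1999 to 29 May 2000 tolled the period for 245 days, extending the deadline to 3 December 2002.
The period was tolled for 314 days by the defendant's absence from the jurisdiction (21 April 2001 to 1 March 2002), pushing the deadline to 13 October 2003.
The other events in the timeline have no effect on the limitation period under the stated rules.
Yoon filed on 7 January 2004, after the 13 October 2003 deadline, so the action is time-barred.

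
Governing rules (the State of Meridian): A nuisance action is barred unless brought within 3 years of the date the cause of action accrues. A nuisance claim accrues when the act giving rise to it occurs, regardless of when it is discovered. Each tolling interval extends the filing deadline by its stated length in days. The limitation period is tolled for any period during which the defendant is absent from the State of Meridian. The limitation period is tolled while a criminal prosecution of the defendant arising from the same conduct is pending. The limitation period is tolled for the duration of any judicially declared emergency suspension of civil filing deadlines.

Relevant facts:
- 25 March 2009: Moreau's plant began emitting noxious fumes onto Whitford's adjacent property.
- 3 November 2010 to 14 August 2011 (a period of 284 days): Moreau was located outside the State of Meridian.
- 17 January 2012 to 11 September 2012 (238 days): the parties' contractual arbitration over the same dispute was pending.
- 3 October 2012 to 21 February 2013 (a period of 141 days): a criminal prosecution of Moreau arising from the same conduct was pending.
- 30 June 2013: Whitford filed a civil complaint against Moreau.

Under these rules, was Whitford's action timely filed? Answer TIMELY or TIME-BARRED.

TIME-BARRED

The claim accrued on 25 March 2009, when the wrongful act occurred.
Adding the 3 years base period to 25 March 2009 gives a deadline of 25 March 2012, before any tolling.
The period was tolled for 284 days by the defendant's absence from the jurisdiction (3 November 2010 to 14 August 2011), pushing the deadline to 3 January 2013.
The pending criminal prosecution from 3 October 2012 to 21 February 2013 tolled the period for 141 days, extending the deadline to 24 May 2013.
The pending related arbitration from 17 January 2012 to 11 September 2012 does not toll the period, because no stated rule makes a pending arbitration a tolling event.
Whitford filed on 30 June 2013, after the 24 May 2013 deadline, so the action is time-barred.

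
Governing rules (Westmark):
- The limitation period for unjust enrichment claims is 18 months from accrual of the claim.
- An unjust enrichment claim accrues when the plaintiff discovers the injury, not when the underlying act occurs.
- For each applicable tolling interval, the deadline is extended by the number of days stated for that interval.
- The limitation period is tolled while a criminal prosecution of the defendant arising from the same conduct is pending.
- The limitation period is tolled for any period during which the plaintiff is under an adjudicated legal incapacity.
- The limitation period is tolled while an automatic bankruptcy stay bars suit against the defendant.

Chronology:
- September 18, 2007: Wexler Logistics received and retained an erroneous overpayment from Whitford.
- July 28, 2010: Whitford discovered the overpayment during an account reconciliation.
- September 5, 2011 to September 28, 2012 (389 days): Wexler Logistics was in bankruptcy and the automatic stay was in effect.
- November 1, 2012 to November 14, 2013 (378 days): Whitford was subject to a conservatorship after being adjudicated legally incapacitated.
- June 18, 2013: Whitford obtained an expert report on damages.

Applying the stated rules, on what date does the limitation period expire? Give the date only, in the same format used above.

The claim did not accrue until Whitford discovered the injury on July 28, 2010; the September 18, 2007 act date does not start the clock under the stated rule.
The untolled deadline — 18 months after July 28, 2010 — is January 28, 2012.
Because the automatic bankruptcy stay ran from September 5, 2011 to September 28, 2012, the deadline is extended by 389 days to February 20, 2013.
The plaintiff's legal incapacity from November 1, 2012 to November 14, 2013 tolled the period for 378 days, extending the deadline to March 5, 2014.
The other events in the timeline have no effect on the limitation period under the stated rules.

March 5, 2014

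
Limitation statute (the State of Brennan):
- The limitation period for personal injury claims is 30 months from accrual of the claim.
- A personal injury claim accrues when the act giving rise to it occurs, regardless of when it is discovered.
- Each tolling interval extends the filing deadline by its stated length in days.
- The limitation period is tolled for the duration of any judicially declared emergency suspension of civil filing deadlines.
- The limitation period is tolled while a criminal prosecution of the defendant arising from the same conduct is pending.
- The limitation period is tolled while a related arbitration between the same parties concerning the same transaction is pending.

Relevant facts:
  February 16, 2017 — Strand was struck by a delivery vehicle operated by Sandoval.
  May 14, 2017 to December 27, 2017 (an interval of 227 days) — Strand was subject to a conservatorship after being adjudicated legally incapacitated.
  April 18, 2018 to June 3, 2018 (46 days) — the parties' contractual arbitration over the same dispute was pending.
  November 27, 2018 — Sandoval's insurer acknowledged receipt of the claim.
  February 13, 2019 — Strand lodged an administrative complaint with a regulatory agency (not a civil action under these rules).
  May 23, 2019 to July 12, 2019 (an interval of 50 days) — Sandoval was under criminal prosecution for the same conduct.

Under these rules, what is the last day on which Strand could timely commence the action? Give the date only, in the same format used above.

The limitation period began to run on February 16, 2017.
The untolled deadline — 30 months after February 16, 2017 — is August 16, 2019.
Because the pending related arbitration ran from April 18, 2018 to June 3, 2018, the deadline is extended by 46 days to October 1, 2019.
Because the pending criminal prosecution ran from May 23, 2019 to July 12, 2019, the deadline is extended by 50 days to November 20, 2019.
The plaintiff's legal incapacity from May 14, 2017 to December 27, 2017 does not toll the period, because no stated rule makes the plaintiff's incapacity a tolling event.
The other events in the timeline have no effect on the limitation period under the stated rules.

November 20, 2019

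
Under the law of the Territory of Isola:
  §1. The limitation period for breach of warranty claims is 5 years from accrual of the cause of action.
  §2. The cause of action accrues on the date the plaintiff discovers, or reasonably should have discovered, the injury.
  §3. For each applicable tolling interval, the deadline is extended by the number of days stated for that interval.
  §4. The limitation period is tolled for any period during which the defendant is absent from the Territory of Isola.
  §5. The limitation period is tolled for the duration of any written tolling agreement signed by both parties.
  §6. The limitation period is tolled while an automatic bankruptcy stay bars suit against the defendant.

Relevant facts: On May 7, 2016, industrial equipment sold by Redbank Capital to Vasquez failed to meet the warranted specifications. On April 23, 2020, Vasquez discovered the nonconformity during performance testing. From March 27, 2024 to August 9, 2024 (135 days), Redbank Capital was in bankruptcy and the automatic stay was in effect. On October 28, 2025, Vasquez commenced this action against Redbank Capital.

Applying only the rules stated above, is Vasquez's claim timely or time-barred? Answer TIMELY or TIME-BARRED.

TIME-BARRED

The claim did not accrue until Vasquez discovered the injury on April 23, 2020; the May 7, 2016 act date does not start the clock under the stated rule.
Adding the 5 years base period to April 23, 2020 gives a deadline of April 23, 2025, before any tolling.
The period was tolled for 135 days by the automatic bankruptcy stay (March 27, 2024 to August 9, 2024), pushing the deadline to September 5, 2025.
Filing on October 28, 2025 missed the September 5, 2025 deadline — the action is time-barred.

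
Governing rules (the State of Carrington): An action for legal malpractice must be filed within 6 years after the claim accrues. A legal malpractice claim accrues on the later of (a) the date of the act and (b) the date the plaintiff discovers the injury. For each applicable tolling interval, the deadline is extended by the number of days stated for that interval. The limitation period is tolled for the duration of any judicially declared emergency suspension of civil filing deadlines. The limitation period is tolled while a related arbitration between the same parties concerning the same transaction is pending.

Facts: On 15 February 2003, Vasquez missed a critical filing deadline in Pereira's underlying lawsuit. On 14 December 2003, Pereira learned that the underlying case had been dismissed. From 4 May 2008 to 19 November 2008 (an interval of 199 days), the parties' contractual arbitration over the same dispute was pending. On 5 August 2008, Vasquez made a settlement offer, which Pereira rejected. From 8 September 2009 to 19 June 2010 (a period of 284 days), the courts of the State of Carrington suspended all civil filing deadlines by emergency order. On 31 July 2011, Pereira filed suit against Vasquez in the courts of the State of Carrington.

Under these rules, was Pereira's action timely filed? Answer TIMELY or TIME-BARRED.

The claim accrued on 14 December 2003 — the later of the 15 February 2003 act and the 14 December 2003 discovery.
The untolled deadline — 6 years after 14 December 2003 — is 14 December 2009.
The pending related arbitration from 4 May 2008 to 19 November 2008 tolled the period for 199 days, extending the deadline to 1 July 2010.
The emergency suspension of filing deadlines from 8 September 2009 to 19 June 2010 tolled the period for 284 days, extending the deadline to 11 April 2011.
The other events in the timeline have no effect on the limitation period under the stated rules.
Pereira filed on 31 July 2011, after the 11 April 2011 deadline, so the action is time-barred.

TIME-BARRED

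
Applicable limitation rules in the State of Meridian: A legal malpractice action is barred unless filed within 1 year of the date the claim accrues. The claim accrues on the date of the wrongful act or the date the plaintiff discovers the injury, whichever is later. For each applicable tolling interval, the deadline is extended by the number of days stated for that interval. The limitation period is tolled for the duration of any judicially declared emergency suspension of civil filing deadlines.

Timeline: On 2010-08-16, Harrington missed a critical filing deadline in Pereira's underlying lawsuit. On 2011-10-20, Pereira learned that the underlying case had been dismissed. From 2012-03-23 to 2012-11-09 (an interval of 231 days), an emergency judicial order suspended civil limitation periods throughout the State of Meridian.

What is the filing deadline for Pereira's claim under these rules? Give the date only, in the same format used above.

Taking the later of the act (2010-08-16) and discovery (2011-10-20), the claim accrued on 2011-10-20.
Adding the 1 year base period to 2011-10-20 gives a deadline of 2012-10-20, before any tolling.
The emergency suspension of filing deadlines from 2012-03-23 to 2012-11-09 tolled the period for 231 days, extending the deadline to 2013-06-08.

2013-06-08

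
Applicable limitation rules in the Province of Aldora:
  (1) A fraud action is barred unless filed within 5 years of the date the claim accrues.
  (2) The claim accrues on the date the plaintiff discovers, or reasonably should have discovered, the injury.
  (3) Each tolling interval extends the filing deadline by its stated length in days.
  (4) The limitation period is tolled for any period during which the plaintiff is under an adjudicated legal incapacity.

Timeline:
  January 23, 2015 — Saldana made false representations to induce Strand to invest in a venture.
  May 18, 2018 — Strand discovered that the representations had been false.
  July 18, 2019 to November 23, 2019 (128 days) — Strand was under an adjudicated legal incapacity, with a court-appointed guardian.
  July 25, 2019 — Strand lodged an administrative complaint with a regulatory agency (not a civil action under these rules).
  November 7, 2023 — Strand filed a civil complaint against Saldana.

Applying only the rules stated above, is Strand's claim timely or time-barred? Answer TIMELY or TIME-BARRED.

Under the discovery rule, the claim accrued on May 18, 2018, when Strand discovered the injury — not on the January 23, 2015 date of the underlying act.
The untolled deadline — 5 years after May 18, 2018 — is May 18, 2023.
Because the plaintiff's legal incapacity ran from July 18, 2019 to November 23, 2019, the deadline is extended by 128 days to September 23, 2023.
Nothing else in the chronology tolls or restarts the period.
The November 7, 2023 filing falls after the September 23, 2023 deadline; the claim is time-barred.

TIME-BARRED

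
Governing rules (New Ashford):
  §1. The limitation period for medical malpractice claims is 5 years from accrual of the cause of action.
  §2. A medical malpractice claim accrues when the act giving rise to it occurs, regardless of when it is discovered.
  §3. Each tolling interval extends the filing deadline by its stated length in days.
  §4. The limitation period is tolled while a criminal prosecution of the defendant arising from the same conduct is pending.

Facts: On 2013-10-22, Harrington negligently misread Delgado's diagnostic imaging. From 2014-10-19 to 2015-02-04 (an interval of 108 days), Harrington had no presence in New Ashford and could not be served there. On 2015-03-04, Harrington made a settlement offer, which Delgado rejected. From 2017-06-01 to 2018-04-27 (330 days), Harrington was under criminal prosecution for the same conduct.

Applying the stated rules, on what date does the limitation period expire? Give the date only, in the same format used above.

2019-09-17

The limitation period began to run on 2013-10-22.
The untolled deadline — 5 years after 2013-10-22 — is 2018-10-22.
Because the pending criminal prosecution ran from 2017-06-01 to 2018-04-27, the deadline is extended by 330 days to 2019-09-17.
No stated provision tolls the period for the defendant's absence, so the interval from 2014-10-19 to 2015-02-04 has no effect on the deadline.
Nothing else in the chronology tolls or restarts the period.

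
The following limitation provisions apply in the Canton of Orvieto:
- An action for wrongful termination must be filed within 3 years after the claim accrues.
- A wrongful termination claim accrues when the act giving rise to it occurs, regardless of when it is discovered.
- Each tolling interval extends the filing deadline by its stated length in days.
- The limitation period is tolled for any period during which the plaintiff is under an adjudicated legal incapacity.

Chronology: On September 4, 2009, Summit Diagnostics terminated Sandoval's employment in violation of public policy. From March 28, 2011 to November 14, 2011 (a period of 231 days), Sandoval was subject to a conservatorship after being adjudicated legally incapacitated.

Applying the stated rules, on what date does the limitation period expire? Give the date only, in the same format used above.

April 23, 2013

The claim accrued on September 4, 2009, when the wrongful act occurred.
The untolled deadline — 3 years after September 4, 2009 — is September 4, 2012.
The plaintiff's legal incapacity from March 28, 2011 to November 14, 2011 tolled the period for 231 days, extending the deadline to April 23, 2013.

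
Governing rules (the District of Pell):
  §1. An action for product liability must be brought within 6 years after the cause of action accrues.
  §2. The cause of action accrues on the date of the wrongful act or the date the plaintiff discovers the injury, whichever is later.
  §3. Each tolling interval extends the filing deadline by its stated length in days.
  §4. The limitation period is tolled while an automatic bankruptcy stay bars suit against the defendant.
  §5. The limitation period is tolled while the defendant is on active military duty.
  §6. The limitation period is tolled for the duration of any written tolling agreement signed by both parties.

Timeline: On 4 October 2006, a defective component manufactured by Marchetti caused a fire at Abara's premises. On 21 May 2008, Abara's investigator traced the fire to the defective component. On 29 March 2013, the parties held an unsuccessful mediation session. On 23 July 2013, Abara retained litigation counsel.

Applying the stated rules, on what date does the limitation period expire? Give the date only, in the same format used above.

Taking the later of the act (4 October 2006) and discovery (21 May 2008), the claim accrued on 21 May 2008.
6 years from 21 May 2008 is 21 May 2014.
Nothing else in the chronology tolls or restarts the period.

21 May 2014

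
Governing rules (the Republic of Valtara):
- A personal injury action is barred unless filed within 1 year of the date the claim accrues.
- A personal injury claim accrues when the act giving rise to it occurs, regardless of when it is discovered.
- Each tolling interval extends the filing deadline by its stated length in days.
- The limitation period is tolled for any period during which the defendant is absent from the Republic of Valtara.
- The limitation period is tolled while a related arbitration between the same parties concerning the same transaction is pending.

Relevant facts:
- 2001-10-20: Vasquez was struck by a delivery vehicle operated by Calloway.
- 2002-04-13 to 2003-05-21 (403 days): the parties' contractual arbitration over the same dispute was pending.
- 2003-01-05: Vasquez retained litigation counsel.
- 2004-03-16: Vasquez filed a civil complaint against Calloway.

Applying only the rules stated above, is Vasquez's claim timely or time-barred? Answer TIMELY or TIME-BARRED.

The claim accrued on 2001-10-20, when the wrongful act occurred.
Adding the 1 year base period to 2001-10-20 gives a deadline of 2002-10-20, before any tolling.
The period was tolled for 403 days by the pending related arbitration (2002-04-13 to 2003-05-21), pushing the deadline to 2003-11-27.
The other events in the timeline have no effect on the limitation period under the stated rules.
The 2004-03-16 filing falls after the 2003-11-27 deadline; the claim is time-barred.

TIME-BARRED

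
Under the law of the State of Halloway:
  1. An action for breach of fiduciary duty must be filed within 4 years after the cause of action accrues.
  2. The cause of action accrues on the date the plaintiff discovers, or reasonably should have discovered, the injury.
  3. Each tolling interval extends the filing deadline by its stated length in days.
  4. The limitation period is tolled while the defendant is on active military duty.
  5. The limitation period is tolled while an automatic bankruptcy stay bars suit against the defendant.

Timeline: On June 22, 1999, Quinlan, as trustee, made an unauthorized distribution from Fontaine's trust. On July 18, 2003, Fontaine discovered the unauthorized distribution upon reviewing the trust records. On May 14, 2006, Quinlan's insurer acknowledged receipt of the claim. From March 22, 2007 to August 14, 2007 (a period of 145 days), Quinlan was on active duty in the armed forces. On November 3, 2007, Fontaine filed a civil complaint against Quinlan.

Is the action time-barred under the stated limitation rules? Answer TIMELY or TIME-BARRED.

TIMELY

The claim did not accrue until Fontaine discovered the injury on July 18, 2003; the June 22, 1999 act date does not start the clock under the stated rule.
4 years from July 18, 2003 is July 18, 2007.
The period was tolled for 145 days by the defendant's active military service (March 22, 2007 to August 14, 2007), pushing the deadline to December 10, 2007.
None of the other events listed affects the running of the period under the stated rules.
Fontaine filed on November 3, 2007, before the December 10, 2007 deadline, so the action is timely.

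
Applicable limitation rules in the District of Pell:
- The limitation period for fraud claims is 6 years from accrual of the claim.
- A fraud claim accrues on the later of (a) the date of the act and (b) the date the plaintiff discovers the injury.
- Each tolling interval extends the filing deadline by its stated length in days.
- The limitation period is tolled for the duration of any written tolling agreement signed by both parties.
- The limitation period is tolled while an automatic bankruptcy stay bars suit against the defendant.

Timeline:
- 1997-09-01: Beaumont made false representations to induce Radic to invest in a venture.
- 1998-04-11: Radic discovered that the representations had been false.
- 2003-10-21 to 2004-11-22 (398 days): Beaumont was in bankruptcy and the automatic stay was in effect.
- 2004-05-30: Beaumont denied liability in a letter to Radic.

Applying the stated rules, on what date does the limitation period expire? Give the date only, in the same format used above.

2005-05-14

The claim accrued on 1998-04-11 — the later of the 1997-09-01 act and the 1998-04-11 discovery.
6 years from 1998-04-11 is 2004-04-11.
The automatic bankruptcy stay from 2003-10-21 to 2004-11-22 tolled the period for 398 days, extending the deadline to 2005-05-14.
The other events in the timeline have no effect on the limitation period under the stated rules.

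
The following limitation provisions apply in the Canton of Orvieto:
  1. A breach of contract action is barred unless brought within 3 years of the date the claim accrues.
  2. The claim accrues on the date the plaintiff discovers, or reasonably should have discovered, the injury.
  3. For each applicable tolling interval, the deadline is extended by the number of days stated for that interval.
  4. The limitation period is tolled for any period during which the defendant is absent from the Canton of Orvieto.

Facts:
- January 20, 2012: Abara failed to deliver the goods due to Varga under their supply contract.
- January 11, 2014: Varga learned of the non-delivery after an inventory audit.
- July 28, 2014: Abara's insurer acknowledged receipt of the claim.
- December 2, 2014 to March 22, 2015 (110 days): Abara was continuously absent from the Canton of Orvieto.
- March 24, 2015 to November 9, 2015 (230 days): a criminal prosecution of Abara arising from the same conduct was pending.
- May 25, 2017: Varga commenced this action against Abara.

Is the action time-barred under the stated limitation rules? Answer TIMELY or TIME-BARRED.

Under the discovery rule, the claim accrued on January 11, 2014, when Varga discovered the injury — not on the January 20, 2012 date of the underlying act.
3 years from January 11, 2014 is January 11, 2017.
The defendant's absence from the jurisdiction from December 2, 2014 to March 22, 2015 tolled the period for 110 days, extending the deadline to May 1, 2017.
The pending criminal prosecution from March 24, 2015 to November 9, 2015 does not toll the period, because no stated rule makes a criminal prosecution a tolling event.
None of the other events listed affects the running of the period under the stated rules.
The May 25, 2017 filing falls after the May 1, 2017 deadline; the claim is time-barred.

TIME-BARRED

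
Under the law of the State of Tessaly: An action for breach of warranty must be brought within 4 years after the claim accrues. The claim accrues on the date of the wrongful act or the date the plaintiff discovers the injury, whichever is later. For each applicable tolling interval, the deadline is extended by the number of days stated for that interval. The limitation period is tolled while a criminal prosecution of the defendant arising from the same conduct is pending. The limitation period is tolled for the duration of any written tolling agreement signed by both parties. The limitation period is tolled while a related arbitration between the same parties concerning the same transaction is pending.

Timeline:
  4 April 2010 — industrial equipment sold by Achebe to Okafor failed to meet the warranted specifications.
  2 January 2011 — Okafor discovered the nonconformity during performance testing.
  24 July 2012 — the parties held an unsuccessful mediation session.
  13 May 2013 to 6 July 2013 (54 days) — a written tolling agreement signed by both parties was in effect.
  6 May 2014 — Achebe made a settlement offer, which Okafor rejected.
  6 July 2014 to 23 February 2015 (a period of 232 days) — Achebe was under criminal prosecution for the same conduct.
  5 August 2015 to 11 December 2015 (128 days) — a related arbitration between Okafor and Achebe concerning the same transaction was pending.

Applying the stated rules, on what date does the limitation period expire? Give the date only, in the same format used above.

Taking the later of the act (4 April 2010) and discovery (2 January 2011), the claim accrued on 2 January 2011.
4 years from 2 January 2011 is 2 January 2015.
Because the written tolling agreement ran from 13 May 2013 to 6 July 2013, the deadline is extended by 54 days to 25 February 2015.
The pending criminal prosecution from 6 July 2014 to 23 February 2015 tolled the period for 232 days, extending the deadline to 15 October 2015.
Because the pending related arbitration ran from 5 August 2015 to 11 December 2015, the deadline is extended by 128 days to 20 February 2016.
The other events in the timeline have no effect on the limitation period under the stated rules.

20 February 2016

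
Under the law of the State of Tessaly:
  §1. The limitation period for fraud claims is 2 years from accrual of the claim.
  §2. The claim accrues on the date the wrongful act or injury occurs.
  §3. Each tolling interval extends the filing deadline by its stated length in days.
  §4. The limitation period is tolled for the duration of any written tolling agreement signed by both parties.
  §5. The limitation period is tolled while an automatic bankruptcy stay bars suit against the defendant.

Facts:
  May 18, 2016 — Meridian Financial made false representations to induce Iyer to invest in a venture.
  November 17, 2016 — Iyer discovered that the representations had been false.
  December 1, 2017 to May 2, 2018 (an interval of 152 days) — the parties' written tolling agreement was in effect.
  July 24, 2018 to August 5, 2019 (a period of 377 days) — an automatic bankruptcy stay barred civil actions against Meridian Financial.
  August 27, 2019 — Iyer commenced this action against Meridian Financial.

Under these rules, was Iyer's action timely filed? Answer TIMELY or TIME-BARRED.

Because the rule ties accrual to occurrence, the claim accrued on May 18, 2016, not on the November 17, 2016 discovery date.
The untolled deadline — 2 years after May 18, 2016 — is May 18, 2018.
The written tolling agreement from December 1, 2017 to May 2, 2018 tolled the period for 152 days, extending the deadline to October 17, 2018.
The period was tolled for 377 days by the automatic bankruptcy stay (July 24, 2018 to August 5, 2019), pushing the deadline to October 29, 2019.
Iyer filed on August 27, 2019, before the October 29, 2019 deadline, so the action is timely.

TIMELY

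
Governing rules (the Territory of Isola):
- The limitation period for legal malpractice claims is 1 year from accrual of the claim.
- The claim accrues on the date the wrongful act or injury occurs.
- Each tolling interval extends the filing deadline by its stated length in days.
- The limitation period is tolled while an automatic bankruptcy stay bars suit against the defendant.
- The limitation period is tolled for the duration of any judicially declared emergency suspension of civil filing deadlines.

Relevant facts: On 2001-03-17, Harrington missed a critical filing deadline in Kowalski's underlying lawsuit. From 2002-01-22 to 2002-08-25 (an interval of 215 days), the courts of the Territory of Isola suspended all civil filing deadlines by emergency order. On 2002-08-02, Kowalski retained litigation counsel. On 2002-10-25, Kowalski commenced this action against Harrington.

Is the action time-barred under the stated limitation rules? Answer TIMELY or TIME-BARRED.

TIME-BARRED

The claim accrued on 2001-03-17, the date of the act.
Adding the 1 year base period to 2001-03-17 gives a deadline of 2002-03-17, before any tolling.
Because the emergency suspension of filing deadlines ran from 2002-01-22 to 2002-08-25, the deadline is extended by 215 days to 2002-10-18.
Nothing else in the chronology tolls or restarts the period.
The 2002-10-25 filing falls after the 2002-10-18 deadline; the claim is time-barred.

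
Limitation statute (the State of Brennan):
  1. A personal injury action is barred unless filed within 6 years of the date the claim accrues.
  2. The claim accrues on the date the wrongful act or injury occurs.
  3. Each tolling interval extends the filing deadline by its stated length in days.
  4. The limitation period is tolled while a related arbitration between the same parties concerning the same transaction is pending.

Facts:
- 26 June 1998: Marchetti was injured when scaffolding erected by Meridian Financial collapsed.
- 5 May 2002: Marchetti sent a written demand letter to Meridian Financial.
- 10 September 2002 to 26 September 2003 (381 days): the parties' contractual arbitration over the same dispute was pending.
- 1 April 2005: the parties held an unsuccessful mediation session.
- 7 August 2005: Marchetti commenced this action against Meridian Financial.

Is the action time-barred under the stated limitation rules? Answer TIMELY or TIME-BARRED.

TIME-BARRED

The limitation period began to run on 26 June 1998.
Adding the 6 years base period to 26 June 1998 gives a deadline of 26 June 2004, before any tolling.
Because the pending related arbitration ran from 10 September 2002 to 26 September 2003, the deadline is extended by 381 days to 12 July 2005.
Nothing else in the chronology tolls or restarts the period.
The 7 August 2005 filing falls after the 12 July 2005 deadline; the claim is time-barred.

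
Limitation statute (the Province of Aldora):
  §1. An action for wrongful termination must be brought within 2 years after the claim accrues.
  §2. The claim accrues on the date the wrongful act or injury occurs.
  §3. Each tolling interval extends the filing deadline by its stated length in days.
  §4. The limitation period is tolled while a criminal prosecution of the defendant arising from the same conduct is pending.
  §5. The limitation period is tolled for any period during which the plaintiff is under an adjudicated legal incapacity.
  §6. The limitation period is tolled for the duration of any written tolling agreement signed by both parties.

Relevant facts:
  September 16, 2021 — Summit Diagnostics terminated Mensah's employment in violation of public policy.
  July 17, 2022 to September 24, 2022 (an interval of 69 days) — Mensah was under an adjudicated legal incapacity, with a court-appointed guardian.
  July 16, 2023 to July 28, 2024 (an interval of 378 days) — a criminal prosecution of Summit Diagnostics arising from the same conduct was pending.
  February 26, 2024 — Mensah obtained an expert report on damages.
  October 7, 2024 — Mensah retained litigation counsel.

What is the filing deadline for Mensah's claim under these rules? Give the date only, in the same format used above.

The claim accrued on September 16, 2021, the date of the act.
The untolled deadline — 2 years after September 16, 2021 — is September 16, 2023.
The period was tolled for 69 days by the plaintiff's legal incapacity (July 17, 2022 to September 24, 2022), pushing the deadline to November 24, 2023.
The period was tolled for 378 days by the pending criminal prosecution (July 16, 2023 to July 28, 2024), pushing the deadline to December 6, 2024.
None of the other events listed affects the running of the period under the stated rules.

December 6, 2024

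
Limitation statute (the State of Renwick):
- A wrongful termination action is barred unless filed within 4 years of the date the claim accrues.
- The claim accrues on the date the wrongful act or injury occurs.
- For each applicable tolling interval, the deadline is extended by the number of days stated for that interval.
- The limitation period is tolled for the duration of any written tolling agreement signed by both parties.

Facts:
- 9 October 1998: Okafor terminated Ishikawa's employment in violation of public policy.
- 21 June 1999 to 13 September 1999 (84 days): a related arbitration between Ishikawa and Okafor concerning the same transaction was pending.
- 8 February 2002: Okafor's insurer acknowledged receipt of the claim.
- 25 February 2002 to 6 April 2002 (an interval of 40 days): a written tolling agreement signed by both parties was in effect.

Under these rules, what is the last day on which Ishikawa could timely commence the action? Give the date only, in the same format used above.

The claim accrued on 9 October 1998, when the wrongful act occurred.
Adding the 4 years base period to 9 October 1998 gives a deadline of 9 October 2002, before any tolling.
The written tolling agreement from 25 February 2002 to 6 April 2002 tolled the period for 40 days, extending the deadline to 18 November 2002.
The pending related arbitration from 21 June 1999 to 13 September 1999 does not toll the period, because no stated rule makes a pending arbitration a tolling event.
None of the other events listed affects the running of the period under the stated rules.

18 November 2002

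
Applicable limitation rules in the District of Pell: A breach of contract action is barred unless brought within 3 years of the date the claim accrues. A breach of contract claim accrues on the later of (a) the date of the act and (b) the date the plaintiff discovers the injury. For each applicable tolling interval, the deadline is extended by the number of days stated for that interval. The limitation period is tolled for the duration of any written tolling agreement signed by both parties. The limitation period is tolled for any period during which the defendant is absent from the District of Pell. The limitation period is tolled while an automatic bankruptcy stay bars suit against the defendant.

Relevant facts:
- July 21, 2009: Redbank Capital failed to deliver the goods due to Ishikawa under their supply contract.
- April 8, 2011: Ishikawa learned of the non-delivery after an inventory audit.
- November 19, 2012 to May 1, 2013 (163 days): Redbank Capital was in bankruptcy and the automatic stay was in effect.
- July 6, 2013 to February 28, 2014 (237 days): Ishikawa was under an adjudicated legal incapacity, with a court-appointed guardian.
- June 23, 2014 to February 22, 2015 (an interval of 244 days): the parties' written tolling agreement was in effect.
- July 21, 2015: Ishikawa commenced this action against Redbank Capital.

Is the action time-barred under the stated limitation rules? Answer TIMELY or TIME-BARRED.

TIME-BARRED

Because discovery on April 8, 2011 post-dates the July 21, 2009 act, accrual under the later-of rule falls on April 8, 2011.
Adding the 3 years base period to April 8, 2011 gives a deadline of April 8, 2014, before any tolling.
Because the automatic bankruptcy stay ran from November 19, 2012 to May 1, 2013, the deadline is extended by 163 days to September 18, 2014.
The period was tolled for 244 days by the written tolling agreement (June 23, 2014 to February 22, 2015), pushing the deadline to May 20, 2015.
The plaintiff's legal incapacity from July 6, 2013 to February 28, 2014 does not toll the period, because no stated rule makes the plaintiff's incapacity a tolling event.
Ishikawa filed on July 21, 2015, after the May 20, 2015 deadline, so the action is time-barred.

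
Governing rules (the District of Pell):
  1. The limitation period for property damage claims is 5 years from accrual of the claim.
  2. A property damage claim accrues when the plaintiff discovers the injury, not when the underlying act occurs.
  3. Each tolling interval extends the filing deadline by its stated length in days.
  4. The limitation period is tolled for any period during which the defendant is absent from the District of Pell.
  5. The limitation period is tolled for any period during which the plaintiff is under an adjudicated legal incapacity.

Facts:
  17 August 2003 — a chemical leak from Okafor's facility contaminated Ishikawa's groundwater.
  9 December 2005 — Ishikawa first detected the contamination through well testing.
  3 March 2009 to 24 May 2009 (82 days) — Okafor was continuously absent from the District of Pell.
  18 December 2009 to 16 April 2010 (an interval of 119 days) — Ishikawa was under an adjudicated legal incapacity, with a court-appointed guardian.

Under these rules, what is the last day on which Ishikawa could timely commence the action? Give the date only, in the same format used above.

28 June 2011

Accrual is tied to discovery, so the period began on 9 December 2005 rather than on 17 August 2003 when the act occurred.
Adding the 5 years base period to 9 December 2005 gives a deadline of 9 December 2010, before any tolling.
Because the defendant's absence from the jurisdiction ran from 3 March 2009 to 24 May 2009, the deadline is extended by 82 days to 1 March 2011.
Because the plaintiff's legal incapacity ran from 18 December 2009 to 16 April 2010, the deadline is extended by 119 days to 28 June 2011.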